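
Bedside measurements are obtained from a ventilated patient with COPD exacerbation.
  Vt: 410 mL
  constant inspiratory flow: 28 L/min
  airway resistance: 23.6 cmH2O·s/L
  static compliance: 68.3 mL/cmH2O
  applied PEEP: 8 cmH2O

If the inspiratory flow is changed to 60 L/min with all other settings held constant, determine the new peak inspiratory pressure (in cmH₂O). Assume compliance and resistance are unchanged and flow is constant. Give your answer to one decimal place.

Flow: 28 L/min ÷ 60 = 0.4667 L/s.
New flow: 60 L/min ÷ 60 = 1 L/s.
PIP = Vt/C + R·V̇ + PEEP (constant-flow equation of motion).
Only the resistive term changes: ΔPIP = R × ΔV̇ = 23.6 × (1 − 0.4667) = 23.6 × 0.5333 = 12.586 cmH2O.
Original PIP = 410/68.3 + 23.6×0.4667 + 8 = 25.017 cmH2O; new PIP = 25.017 + (12.586) = 37.603 cmH2O.

37.6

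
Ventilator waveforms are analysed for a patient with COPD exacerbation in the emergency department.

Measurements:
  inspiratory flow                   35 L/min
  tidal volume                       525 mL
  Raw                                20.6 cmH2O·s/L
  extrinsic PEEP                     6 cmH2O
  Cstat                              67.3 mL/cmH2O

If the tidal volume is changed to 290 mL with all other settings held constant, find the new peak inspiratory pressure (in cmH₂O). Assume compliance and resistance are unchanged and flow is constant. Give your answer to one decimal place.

Flow: 35 L/min ÷ 60 = 0.5833 L/s.
PIP = Vt/C + R·V̇ + PEEP (constant-flow equation of motion).
Only the elastic term changes: ΔPIP = ΔVt / C = (290 − 525) / 67.3 = -3.492 cmH2O.
Original PIP = 525/67.3 + 20.6×0.5833 + 6 = 25.817 cmH2O; new PIP = 25.817 + (-3.492) = 22.325 cmH2O.

22.3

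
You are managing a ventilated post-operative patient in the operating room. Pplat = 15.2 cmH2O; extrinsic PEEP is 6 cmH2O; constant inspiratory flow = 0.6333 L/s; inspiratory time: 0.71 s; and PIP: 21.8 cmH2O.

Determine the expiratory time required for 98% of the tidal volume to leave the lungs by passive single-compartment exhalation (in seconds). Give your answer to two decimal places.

1.99

Vt = flow × Ti = 0.6333 L/s × 0.71 s × 1000 mL/L = 449.64 mL.
R = (PIP − Pplat)/V̇ = (21.8 − 15.2) / 0.6333 = 6.6/0.6333 = 10.422 cmH2O·s/L.
C = Vt/(Pplat − PEEP) = 449.64 / (15.2 − 6) = 449.64/9.2 = 48.874 mL/cmH2O.
τ = R × C = 10.422 × 0.04887 L/cmH2O = 0.5093 s.
t = −τ·ln(1 − 0.98) = −0.5093·ln(0.02) = 1.992 s.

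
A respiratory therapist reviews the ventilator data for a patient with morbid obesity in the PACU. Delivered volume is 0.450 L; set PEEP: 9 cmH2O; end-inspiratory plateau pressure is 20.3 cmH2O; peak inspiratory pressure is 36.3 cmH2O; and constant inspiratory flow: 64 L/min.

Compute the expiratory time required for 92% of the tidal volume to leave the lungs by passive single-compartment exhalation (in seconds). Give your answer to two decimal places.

1.51

Flow: 64 L/min ÷ 60 = 1.0667 L/s.
R = (PIP − Pplat)/V̇ = (36.3 − 20.3) / 1.0667 = 16.0/1.0667 = 15.0 cmH2O·s/L.
C = Vt/(Pplat − PEEP) = 450.0 / (20.3 − 9) = 450.0/11.3 = 39.823 mL/cmH2O.
τ = R × C = 15.0 × 0.03982 L/cmH2O = 0.5973 s.
t = −τ·ln(1 − 0.92) = −0.5973·ln(0.08) = 1.509 s.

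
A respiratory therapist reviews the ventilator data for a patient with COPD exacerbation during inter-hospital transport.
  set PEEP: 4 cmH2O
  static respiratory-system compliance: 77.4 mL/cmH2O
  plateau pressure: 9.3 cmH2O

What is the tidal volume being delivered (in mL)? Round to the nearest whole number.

410

Vt = Cstat × (Pplat − PEEP) = 77.4 × (9.3 − 4) = 77.4 × 5.3 = 410.22 mL.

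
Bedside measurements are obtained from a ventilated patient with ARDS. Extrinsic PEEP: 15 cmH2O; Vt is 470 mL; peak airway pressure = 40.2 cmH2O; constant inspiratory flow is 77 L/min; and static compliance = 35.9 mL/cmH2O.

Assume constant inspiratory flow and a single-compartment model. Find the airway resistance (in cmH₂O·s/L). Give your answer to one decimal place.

Flow: 77 L/min ÷ 60 = 1.2833 L/s.
Equation of motion (constant flow): PIP = Vt/C + R·V̇ + PEEP.
R·V̇ = PIP − Vt/C − PEEP = 40.2 − 470/35.9 − 15 = 40.2 − 13.092 − 15 = 12.108 cmH2O.
R = 12.108 / 1.2833 = 9.435 cmH2O·s/L.

9.4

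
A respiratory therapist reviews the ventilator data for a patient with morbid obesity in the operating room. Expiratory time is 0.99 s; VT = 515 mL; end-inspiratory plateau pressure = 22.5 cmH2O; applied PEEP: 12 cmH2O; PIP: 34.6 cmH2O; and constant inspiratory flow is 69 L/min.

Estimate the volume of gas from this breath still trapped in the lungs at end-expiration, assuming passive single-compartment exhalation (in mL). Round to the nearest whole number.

76

Flow: 69 L/min ÷ 60 = 1.15 L/s.
R = (PIP − Pplat)/V̇ = (34.6 − 22.5) / 1.15 = 12.1/1.15 = 10.522 cmH2O·s/L.
C = Vt/(Pplat − PEEP) = 515.0 / (22.5 − 12) = 515.0/10.5 = 49.048 mL/cmH2O.
τ = R × C = 10.522 × 0.04905 L/cmH2O = 0.5161 s.
Fraction remaining = e^(−Te/τ) = e^(−0.99/0.5161) = 0.1469.
Trapped volume = 515.0 × 0.1469 = 75.654 mL.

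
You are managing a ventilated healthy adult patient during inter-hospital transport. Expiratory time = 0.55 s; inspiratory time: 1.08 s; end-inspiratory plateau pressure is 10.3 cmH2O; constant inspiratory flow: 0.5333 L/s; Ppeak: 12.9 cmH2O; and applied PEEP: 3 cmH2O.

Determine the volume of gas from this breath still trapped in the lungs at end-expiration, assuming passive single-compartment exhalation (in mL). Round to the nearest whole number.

138

Vt = flow × Ti = 0.5333 L/s × 1.08 s × 1000 mL/L = 575.96 mL.
R = (PIP − Pplat)/V̇ = (12.9 − 10.3) / 0.5333 = 2.6/0.5333 = 4.875 cmH2O·s/L.
C = Vt/(Pplat − PEEP) = 575.96 / (10.3 − 3) = 575.96/7.3 = 78.899 mL/cmH2O.
τ = R × C = 4.875 × 0.0789 L/cmH2O = 0.3846 s.
Fraction remaining = e^(−Te/τ) = e^(−0.55/0.3846) = 0.2393.
Trapped volume = 575.96 × 0.2393 = 137.83 mL.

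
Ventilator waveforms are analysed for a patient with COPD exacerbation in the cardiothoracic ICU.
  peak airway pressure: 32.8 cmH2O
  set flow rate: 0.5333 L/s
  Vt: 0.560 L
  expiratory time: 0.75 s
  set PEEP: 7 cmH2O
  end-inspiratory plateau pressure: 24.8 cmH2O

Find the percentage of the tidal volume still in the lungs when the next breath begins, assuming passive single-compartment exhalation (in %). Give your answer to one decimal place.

20.4

R = (PIP − Pplat)/V̇ = (32.8 − 24.8) / 0.5333 = 8.0/0.5333 = 15.001 cmH2O·s/L.
C = Vt/(Pplat − PEEP) = 560.0 / (24.8 − 7) = 560.0/17.8 = 31.461 mL/cmH2O.
τ = R × C = 15.001 × 0.03146 L/cmH2O = 0.4719 s.
Fraction remaining at end-expiration = e^(−Te/τ) = e^(−0.75/0.4719) = 0.2041 → 20.41%.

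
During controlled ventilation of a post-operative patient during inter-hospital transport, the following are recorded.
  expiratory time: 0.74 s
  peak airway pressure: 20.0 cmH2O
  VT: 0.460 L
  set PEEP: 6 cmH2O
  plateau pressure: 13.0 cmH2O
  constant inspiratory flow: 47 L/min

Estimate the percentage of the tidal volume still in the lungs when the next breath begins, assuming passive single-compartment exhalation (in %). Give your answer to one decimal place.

28.4

Flow: 47 L/min ÷ 60 = 0.7833 L/s.
R = (PIP − Pplat)/V̇ = (20.0 − 13.0) / 0.7833 = 7.0/0.7833 = 8.937 cmH2O·s/L.
C = Vt/(Pplat − PEEP) = 460.0 / (13.0 − 6) = 460.0/7.0 = 65.714 mL/cmH2O.
τ = R × C = 8.937 × 0.06571 L/cmH2O = 0.5873 s.
Fraction remaining at end-expiration = e^(−Te/τ) = e^(−0.74/0.5873) = 0.2837 → 28.37%.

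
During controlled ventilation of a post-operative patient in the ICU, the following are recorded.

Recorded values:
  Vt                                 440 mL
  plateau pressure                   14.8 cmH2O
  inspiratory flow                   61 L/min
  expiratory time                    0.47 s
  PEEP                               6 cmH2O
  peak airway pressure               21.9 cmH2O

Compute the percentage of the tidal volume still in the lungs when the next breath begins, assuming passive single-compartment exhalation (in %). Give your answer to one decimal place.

26.0

Flow: 61 L/min ÷ 60 = 1.0167 L/s.
R = (PIP − Pplat)/V̇ = (21.9 − 14.8) / 1.0167 = 7.1/1.0167 = 6.983 cmH2O·s/L.
C = Vt/(Pplat − PEEP) = 440.0 / (14.8 − 6) = 440.0/8.8 = 50.0 mL/cmH2O.
τ = R × C = 6.983 × 0.05 L/cmH2O = 0.3492 s.
Fraction remaining at end-expiration = e^(−Te/τ) = e^(−0.47/0.3492) = 0.2603 → 26.03%.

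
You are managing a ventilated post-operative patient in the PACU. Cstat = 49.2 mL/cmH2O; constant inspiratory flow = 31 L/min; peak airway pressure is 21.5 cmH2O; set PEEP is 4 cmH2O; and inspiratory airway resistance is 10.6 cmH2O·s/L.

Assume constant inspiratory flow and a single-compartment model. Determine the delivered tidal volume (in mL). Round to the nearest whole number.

592

Flow: 31 L/min ÷ 60 = 0.5167 L/s.
Equation of motion (constant flow): PIP = Vt/C + R·V̇ + PEEP.
Vt/C = PIP − R·V̇ − PEEP = 21.5 − 5.477 − 4 = 12.023 cmH2O.
Vt = C × 12.023 = 49.2 × 12.023 = 591.53 mL.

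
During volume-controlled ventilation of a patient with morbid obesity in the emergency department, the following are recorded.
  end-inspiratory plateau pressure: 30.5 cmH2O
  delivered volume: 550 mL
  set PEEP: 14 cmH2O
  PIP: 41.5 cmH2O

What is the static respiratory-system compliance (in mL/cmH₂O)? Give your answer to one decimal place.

33.3

Cstat = Vt / (Pplat − PEEP) = 550 / (30.5 − 14) = 550 / 16.5 = 33.333 mL/cmH2O.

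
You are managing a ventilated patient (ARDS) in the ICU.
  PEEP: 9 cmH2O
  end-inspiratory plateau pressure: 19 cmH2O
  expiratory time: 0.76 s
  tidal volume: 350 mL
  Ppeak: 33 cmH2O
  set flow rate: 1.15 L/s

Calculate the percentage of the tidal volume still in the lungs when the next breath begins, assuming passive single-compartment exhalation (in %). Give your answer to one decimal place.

16.8

R = (PIP − Pplat)/V̇ = (33 − 19) / 1.15 = 14.0/1.15 = 12.174 cmH2O·s/L.
C = Vt/(Pplat − PEEP) = 350.0 / (19 − 9) = 350.0/10.0 = 35.0 mL/cmH2O.
τ = R × C = 12.174 × 0.035 L/cmH2O = 0.4261 s.
Fraction remaining at end-expiration = e^(−Te/τ) = e^(−0.76/0.4261) = 0.168 → 16.8%.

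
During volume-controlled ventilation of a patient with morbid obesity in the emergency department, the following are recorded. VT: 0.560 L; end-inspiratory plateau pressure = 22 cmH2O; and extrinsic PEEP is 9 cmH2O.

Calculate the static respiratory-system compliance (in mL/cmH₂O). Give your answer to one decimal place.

43.1

Cstat = Vt / (Pplat − PEEP) = 560 / (22 − 9) = 560 / 13.0 = 43.077 mL/cmH2O.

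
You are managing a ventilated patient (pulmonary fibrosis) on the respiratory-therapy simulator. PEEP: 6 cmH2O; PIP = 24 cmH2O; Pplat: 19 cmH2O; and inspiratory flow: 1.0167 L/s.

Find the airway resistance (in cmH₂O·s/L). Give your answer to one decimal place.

Raw = (PIP − Pplat) / flow = (24 − 19) / 1.0167 = 5.0 / 1.0167 = 4.918 cmH2O·s/L.

4.9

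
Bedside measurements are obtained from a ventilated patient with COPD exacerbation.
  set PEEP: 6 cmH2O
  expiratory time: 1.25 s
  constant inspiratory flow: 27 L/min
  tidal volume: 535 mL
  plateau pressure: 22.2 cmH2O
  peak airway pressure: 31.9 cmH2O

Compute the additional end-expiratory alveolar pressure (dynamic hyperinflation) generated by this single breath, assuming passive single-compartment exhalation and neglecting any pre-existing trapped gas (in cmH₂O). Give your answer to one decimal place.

Flow: 27 L/min ÷ 60 = 0.45 L/s.
R = (PIP − Pplat)/V̇ = (31.9 − 22.2) / 0.45 = 9.7/0.45 = 21.556 cmH2O·s/L.
C = Vt/(Pplat − PEEP) = 535.0 / (22.2 − 6) = 535.0/16.2 = 33.025 mL/cmH2O.
τ = R × C = 21.556 × 0.03303 L/cmH2O = 0.712 s.
Fraction remaining = e^(−Te/τ) = e^(−1.25/0.712) = 0.1728; trapped volume = 535.0 × 0.1728 = 92.448 mL.
Additional alveolar pressure from trapping ≈ V_trapped / C = 92.448 / 33.025 = 2.799 cmH2O.

2.8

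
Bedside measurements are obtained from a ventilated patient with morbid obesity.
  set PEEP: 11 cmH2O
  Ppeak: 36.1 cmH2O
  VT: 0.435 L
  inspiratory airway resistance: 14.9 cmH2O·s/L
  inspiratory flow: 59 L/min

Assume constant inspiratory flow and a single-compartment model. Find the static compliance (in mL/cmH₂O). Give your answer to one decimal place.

41.6

Flow: 59 L/min ÷ 60 = 0.9833 L/s.
Equation of motion (constant flow): PIP = Vt/C + R·V̇ + PEEP.
Vt/C = PIP − R·V̇ − PEEP = 36.1 − 14.9×0.9833 − 11 = 36.1 − 14.651 − 11 = 10.449 cmH2O.
C = Vt / 10.449 = 435 / 10.449 = 41.631 mL/cmH2O.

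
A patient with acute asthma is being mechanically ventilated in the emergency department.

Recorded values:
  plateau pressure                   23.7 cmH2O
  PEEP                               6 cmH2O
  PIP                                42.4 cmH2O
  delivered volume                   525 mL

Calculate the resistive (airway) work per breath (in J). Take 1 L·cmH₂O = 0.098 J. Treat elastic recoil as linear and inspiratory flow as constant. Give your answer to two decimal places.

With constant inspiratory flow the resistive pressure is constant at PIP − Pplat = 42.4 − 23.7 = 18.7 cmH2O, so resistive work = 18.7 × 0.525 = 9.818 L·cmH2O.
× 0.098 J/(L·cmH2O) → 0.9622 J.

0.96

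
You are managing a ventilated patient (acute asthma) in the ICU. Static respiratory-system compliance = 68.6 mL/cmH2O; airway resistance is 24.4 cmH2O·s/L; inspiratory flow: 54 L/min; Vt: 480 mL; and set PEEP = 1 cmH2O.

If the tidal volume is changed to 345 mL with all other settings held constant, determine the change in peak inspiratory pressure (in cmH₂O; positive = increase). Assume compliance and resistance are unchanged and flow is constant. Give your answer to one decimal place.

-2.0

PIP = Vt/C + R·V̇ + PEEP (constant-flow equation of motion).
Only the elastic term changes: ΔPIP = ΔVt / C = (345 − 480) / 68.6 = -1.968 cmH2O.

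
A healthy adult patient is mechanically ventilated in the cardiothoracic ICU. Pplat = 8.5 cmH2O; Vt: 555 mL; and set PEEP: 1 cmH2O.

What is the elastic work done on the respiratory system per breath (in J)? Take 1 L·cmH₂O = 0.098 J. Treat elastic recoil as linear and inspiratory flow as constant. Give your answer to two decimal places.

0.20

Elastic work ≈ ½ × (Pplat − PEEP) × Vt = 0.5 × (8.5 − 1) × 0.555 L = 0.5 × 7.5 × 0.555 = 2.081 L·cmH2O.
× 0.098 J/(L·cmH2O) → 0.2039 J.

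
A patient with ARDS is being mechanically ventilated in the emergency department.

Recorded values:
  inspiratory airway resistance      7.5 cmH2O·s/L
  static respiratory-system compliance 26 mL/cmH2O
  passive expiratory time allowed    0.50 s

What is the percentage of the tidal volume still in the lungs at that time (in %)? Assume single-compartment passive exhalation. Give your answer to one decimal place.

7.7

τ = R × C = 7.5 × 26 mL/cmH2O = 7.5 × 0.026 L/cmH2O = 0.195 s.
Passive exhalation: V(t)/V₀ = e^(−t/τ) = e^(−0.50/0.195) = 0.07699.
Fraction remaining = 0.07699 → 7.699%.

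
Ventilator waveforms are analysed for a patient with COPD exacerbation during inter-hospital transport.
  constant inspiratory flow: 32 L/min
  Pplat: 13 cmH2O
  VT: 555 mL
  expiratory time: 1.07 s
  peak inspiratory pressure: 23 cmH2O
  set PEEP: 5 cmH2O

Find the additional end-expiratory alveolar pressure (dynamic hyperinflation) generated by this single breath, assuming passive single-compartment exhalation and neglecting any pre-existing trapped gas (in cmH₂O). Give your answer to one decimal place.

Flow: 32 L/min ÷ 60 = 0.5333 L/s.
R = (PIP − Pplat)/V̇ = (23 − 13) / 0.5333 = 10.0/0.5333 = 18.751 cmH2O·s/L.
C = Vt/(Pplat − PEEP) = 555.0 / (13 − 5) = 555.0/8.0 = 69.375 mL/cmH2O.
τ = R × C = 18.751 × 0.06938 L/cmH2O = 1.301 s.
Fraction remaining = e^(−Te/τ) = e^(−1.07/1.301) = 0.4394; trapped volume = 555.0 × 0.4394 = 243.87 mL.
Additional alveolar pressure from trapping ≈ V_trapped / C = 243.87 / 69.375 = 3.515 cmH2O.

3.5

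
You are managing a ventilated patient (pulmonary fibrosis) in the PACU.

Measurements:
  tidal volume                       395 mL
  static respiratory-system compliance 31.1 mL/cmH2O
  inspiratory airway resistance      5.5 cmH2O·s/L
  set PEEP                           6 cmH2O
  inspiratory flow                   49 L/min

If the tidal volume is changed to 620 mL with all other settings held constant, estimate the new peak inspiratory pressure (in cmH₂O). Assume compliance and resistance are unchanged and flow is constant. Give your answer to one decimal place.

30.4

Flow: 49 L/min ÷ 60 = 0.8167 L/s.
PIP = Vt/C + R·V̇ + PEEP (constant-flow equation of motion).
Only the elastic term changes: ΔPIP = ΔVt / C = (620 − 395) / 31.1 = 7.235 cmH2O.
Original PIP = 395/31.1 + 5.5×0.8167 + 6 = 23.193 cmH2O; new PIP = 23.193 + (7.235) = 30.428 cmH2O.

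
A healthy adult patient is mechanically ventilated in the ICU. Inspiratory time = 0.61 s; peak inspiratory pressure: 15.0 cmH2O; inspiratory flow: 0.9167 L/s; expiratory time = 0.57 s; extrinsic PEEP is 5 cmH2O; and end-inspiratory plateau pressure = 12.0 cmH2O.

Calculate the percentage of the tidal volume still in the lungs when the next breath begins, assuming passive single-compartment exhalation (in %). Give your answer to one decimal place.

11.3

Vt = flow × Ti = 0.9167 L/s × 0.61 s × 1000 mL/L = 559.19 mL.
R = (PIP − Pplat)/V̇ = (15.0 − 12.0) / 0.9167 = 3.0/0.9167 = 3.273 cmH2O·s/L.
C = Vt/(Pplat − PEEP) = 559.19 / (12.0 − 5) = 559.19/7.0 = 79.884 mL/cmH2O.
τ = R × C = 3.273 × 0.07988 L/cmH2O = 0.2614 s.
Fraction remaining at end-expiration = e^(−Te/τ) = e^(−0.57/0.2614) = 0.113 → 11.3%.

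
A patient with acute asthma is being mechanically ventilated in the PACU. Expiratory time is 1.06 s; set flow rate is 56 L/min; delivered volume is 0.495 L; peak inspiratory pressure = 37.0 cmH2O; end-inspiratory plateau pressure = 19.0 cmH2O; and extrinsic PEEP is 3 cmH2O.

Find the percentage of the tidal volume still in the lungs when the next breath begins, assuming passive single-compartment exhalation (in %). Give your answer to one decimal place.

Flow: 56 L/min ÷ 60 = 0.9333 L/s.
R = (PIP − Pplat)/V̇ = (37.0 − 19.0) / 0.9333 = 18.0/0.9333 = 19.286 cmH2O·s/L.
C = Vt/(Pplat − PEEP) = 495.0 / (19.0 − 3) = 495.0/16.0 = 30.938 mL/cmH2O.
τ = R × C = 19.286 × 0.03094 L/cmH2O = 0.5967 s.
Fraction remaining at end-expiration = e^(−Te/τ) = e^(−1.06/0.5967) = 0.1692 → 16.92%.

16.9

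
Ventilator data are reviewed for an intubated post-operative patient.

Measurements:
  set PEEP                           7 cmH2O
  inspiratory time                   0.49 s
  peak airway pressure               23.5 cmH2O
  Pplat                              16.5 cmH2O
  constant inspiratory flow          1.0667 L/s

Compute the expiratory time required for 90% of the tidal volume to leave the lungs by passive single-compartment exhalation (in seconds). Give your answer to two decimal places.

Vt = flow × Ti = 1.0667 L/s × 0.49 s × 1000 mL/L = 522.68 mL.
R = (PIP − Pplat)/V̇ = (23.5 − 16.5) / 1.0667 = 7.0/1.0667 = 6.562 cmH2O·s/L.
C = Vt/(Pplat − PEEP) = 522.68 / (16.5 − 7) = 522.68/9.5 = 55.019 mL/cmH2O.
τ = R × C = 6.562 × 0.05502 L/cmH2O = 0.361 s.
t = −τ·ln(1 − 0.90) = −0.361·ln(0.1) = 0.8312 s.

0.83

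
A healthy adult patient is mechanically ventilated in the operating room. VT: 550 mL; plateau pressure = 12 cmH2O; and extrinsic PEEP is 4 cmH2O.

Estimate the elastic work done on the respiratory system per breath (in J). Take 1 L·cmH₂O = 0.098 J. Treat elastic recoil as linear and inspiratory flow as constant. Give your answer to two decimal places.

Elastic work ≈ ½ × (Pplat − PEEP) × Vt = 0.5 × (12 − 4) × 0.550 L = 0.5 × 8.0 × 0.550 = 2.2 L·cmH2O.
× 0.098 J/(L·cmH2O) → 0.2156 J.

0.22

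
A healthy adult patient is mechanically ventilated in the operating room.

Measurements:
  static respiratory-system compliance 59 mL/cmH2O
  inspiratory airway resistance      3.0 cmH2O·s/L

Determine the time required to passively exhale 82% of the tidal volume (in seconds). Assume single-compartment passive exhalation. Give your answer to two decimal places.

0.30

τ = R × C = 3.0 × 59 mL/cmH2O = 3.0 × 0.059 L/cmH2O = 0.177 s.
Exhaled fraction f = 1 − e^(−t/τ) → t = −τ·ln(1 − f) = −0.177·ln(0.18) = 0.3035 s.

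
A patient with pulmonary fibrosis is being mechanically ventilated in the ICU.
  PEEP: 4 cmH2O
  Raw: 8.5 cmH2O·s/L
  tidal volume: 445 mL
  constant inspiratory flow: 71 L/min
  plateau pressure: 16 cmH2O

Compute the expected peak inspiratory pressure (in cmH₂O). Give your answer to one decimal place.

Flow: 71 L/min ÷ 60 = 1.1833 L/s.
PIP = Pplat + Raw × flow = 16 + 8.5 × 1.1833 = 16 + 10.058 = 26.058 cmH2O.

26.1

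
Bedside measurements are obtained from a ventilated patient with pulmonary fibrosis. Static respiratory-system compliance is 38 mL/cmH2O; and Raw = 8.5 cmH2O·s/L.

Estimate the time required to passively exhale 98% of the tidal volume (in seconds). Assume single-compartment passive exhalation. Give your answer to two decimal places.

1.26

τ = R × C = 8.5 × 38 mL/cmH2O = 8.5 × 0.038 L/cmH2O = 0.323 s.
Exhaled fraction f = 1 − e^(−t/τ) → t = −τ·ln(1 − f) = −0.323·ln(0.02) = 1.264 s.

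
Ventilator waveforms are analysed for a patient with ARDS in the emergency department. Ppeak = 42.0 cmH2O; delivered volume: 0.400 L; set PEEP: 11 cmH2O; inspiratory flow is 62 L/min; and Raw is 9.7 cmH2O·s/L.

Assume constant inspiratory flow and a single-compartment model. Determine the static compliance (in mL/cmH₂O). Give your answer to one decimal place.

19.1

Flow: 62 L/min ÷ 60 = 1.0333 L/s.
Equation of motion (constant flow): PIP = Vt/C + R·V̇ + PEEP.
Vt/C = PIP − R·V̇ − PEEP = 42.0 − 9.7×1.0333 − 11 = 42.0 − 10.023 − 11 = 20.977 cmH2O.
C = Vt / 20.977 = 400 / 20.977 = 19.069 mL/cmH2O.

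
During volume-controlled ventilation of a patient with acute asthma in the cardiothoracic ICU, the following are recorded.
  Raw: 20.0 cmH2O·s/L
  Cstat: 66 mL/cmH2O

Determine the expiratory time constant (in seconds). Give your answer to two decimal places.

τ = R × C = 20.0 × 66 mL/cmH2O = 20.0 × 0.066 L/cmH2O = 1.32 s.

1.32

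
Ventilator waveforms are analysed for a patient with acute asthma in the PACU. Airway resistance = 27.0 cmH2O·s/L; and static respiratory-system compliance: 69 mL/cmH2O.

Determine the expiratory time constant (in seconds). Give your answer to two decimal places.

τ = R × C = 27.0 × 69 mL/cmH2O = 27.0 × 0.069 L/cmH2O = 1.863 s.

1.86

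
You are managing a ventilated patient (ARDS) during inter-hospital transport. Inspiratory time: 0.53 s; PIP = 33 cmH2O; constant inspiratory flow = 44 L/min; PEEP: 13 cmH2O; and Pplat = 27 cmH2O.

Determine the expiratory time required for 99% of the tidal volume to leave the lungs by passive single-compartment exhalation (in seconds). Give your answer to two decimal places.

1.05

Flow: 44 L/min ÷ 60 = 0.7333 L/s.
Vt = flow × Ti = 0.7333 L/s × 0.53 s × 1000 mL/L = 388.65 mL.
R = (PIP − Pplat)/V̇ = (33 − 27) / 0.7333 = 6.0/0.7333 = 8.182 cmH2O·s/L.
C = Vt/(Pplat − PEEP) = 388.65 / (27 − 13) = 388.65/14.0 = 27.761 mL/cmH2O.
τ = R × C = 8.182 × 0.02776 L/cmH2O = 0.2271 s.
t = −τ·ln(1 − 0.99) = −0.2271·ln(0.01) = 1.046 s.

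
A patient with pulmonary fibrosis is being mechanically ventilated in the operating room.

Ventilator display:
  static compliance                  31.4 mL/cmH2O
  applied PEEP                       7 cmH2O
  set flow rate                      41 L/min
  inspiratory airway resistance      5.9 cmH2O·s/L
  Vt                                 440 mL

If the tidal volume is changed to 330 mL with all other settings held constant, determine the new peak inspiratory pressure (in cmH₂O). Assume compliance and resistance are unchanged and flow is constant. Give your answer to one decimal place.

21.5

Flow: 41 L/min ÷ 60 = 0.6833 L/s.
PIP = Vt/C + R·V̇ + PEEP (constant-flow equation of motion).
Only the elastic term changes: ΔPIP = ΔVt / C = (330 − 440) / 31.4 = -3.503 cmH2O.
Original PIP = 440/31.4 + 5.9×0.6833 + 7 = 25.044 cmH2O; new PIP = 25.044 + (-3.503) = 21.541 cmH2O.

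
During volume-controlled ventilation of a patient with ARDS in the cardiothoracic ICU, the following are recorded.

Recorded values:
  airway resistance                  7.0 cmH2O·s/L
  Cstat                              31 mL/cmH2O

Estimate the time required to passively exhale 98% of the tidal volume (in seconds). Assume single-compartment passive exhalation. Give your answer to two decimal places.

τ = R × C = 7.0 × 31 mL/cmH2O = 7.0 × 0.031 L/cmH2O = 0.217 s.
Exhaled fraction f = 1 − e^(−t/τ) → t = −τ·ln(1 − f) = −0.217·ln(0.02) = 0.8489 s.

0.85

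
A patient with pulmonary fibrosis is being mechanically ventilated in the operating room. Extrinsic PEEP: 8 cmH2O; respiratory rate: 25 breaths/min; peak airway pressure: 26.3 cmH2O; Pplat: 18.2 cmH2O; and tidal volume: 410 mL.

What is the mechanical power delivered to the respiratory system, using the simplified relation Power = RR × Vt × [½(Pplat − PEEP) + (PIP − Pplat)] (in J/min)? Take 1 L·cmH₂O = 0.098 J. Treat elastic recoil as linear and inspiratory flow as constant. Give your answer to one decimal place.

Per-breath work = Vt × [½(Pplat−PEEP) + (PIP−Pplat)] = 0.410 × [0.5×10.2 + 8.1] = 0.410 × 13.2 = 5.412 L·cmH2O.
Power = 25 × 5.412 = 135.3 L·cmH2O/min.
× 0.098 J/(L·cmH2O) → 13.259 J/min.

13.3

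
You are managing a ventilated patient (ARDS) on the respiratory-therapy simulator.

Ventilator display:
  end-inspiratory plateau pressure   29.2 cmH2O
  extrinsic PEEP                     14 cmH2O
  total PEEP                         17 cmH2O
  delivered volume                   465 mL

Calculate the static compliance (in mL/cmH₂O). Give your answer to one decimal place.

38.1

End-expiratory occlusion gives total PEEP = 17 cmH2O (intrinsic PEEP = 17 − 14 = 3). Use total PEEP for the elastic gradient.
Cstat = Vt / (Pplat − PEEPtotal) = 465 / (29.2 − 17) = 465 / 12.2 = 38.115 mL/cmH2O.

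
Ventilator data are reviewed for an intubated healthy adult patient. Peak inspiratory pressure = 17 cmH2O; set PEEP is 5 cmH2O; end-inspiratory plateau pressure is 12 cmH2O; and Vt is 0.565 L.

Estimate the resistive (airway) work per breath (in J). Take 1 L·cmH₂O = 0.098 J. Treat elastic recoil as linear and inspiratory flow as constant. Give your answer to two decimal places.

With constant inspiratory flow the resistive pressure is constant at PIP − Pplat = 17 − 12 = 5.0 cmH2O, so resistive work = 5.0 × 0.565 = 2.825 L·cmH2O.
× 0.098 J/(L·cmH2O) → 0.2769 J.

0.28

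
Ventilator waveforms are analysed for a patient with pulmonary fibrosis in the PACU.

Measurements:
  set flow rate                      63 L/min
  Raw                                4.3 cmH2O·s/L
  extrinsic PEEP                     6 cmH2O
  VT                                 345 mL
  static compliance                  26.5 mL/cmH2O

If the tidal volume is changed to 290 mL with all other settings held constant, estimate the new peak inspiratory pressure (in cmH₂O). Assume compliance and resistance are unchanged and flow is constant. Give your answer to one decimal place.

Flow: 63 L/min ÷ 60 = 1.05 L/s.
PIP = Vt/C + R·V̇ + PEEP (constant-flow equation of motion).
Only the elastic term changes: ΔPIP = ΔVt / C = (290 − 345) / 26.5 = -2.075 cmH2O.
Original PIP = 345/26.5 + 4.3×1.05 + 6 = 23.534 cmH2O; new PIP = 23.534 + (-2.075) = 21.459 cmH2O.

21.5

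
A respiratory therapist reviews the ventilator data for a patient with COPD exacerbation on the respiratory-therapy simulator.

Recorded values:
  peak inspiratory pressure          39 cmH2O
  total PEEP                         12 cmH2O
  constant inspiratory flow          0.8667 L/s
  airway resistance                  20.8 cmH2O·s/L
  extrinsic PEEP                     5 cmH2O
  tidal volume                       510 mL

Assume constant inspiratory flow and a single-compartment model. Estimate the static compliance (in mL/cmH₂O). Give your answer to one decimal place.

Total PEEP = 12 cmH2O (set 5 + intrinsic 7); this is the baseline alveolar pressure.
Equation of motion (constant flow): PIP = Vt/C + R·V̇ + PEEP.
Vt/C = PIP − R·V̇ − PEEP = 39 − 20.8×0.8667 − 12 = 39 − 18.027 − 12 = 8.973 cmH2O.
C = Vt / 8.973 = 510 / 8.973 = 56.837 mL/cmH2O.

56.8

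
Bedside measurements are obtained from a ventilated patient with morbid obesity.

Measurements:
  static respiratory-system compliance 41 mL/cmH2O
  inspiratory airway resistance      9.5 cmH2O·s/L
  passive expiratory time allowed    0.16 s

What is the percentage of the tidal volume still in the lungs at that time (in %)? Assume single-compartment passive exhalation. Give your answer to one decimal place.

τ = R × C = 9.5 × 41 mL/cmH2O = 9.5 × 0.041 L/cmH2O = 0.3895 s.
Passive exhalation: V(t)/V₀ = e^(−t/τ) = e^(−0.16/0.3895) = 0.6631.
Fraction remaining = 0.6631 → 66.31%.

66.3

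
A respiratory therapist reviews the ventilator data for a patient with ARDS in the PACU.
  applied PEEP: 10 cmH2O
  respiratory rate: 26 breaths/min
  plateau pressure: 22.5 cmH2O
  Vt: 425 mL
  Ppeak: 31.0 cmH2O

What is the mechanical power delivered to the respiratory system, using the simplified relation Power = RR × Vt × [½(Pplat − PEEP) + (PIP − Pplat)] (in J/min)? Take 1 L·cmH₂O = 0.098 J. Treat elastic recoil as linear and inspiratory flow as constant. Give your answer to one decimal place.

Per-breath work = Vt × [½(Pplat−PEEP) + (PIP−Pplat)] = 0.425 × [0.5×12.5 + 8.5] = 0.425 × 14.75 = 6.269 L·cmH2O.
Power = 26 × 6.269 = 162.99 L·cmH2O/min.
× 0.098 J/(L·cmH2O) → 15.973 J/min.

16.0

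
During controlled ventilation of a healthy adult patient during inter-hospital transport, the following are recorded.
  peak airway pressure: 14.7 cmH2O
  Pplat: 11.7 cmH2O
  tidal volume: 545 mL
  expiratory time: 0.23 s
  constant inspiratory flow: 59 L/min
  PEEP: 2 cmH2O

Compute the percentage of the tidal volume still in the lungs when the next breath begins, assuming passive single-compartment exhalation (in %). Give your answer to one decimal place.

Flow: 59 L/min ÷ 60 = 0.9833 L/s.
R = (PIP − Pplat)/V̇ = (14.7 − 11.7) / 0.9833 = 3.0/0.9833 = 3.051 cmH2O·s/L.
C = Vt/(Pplat − PEEP) = 545.0 / (11.7 − 2) = 545.0/9.7 = 56.186 mL/cmH2O.
τ = R × C = 3.051 × 0.05619 L/cmH2O = 0.1714 s.
Fraction remaining at end-expiration = e^(−Te/τ) = e^(−0.23/0.1714) = 0.2614 → 26.14%.

26.1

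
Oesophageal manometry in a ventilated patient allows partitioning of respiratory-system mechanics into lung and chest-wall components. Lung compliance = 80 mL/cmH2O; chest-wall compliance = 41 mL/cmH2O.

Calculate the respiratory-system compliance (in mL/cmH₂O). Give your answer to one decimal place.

Lung and chest wall are elastances in series: 1/Crs = 1/CL + 1/Ccw.
1/Crs = 1/80 + 1/41 = 0.03689.
Crs = 27.108 mL/cmH2O.

27.1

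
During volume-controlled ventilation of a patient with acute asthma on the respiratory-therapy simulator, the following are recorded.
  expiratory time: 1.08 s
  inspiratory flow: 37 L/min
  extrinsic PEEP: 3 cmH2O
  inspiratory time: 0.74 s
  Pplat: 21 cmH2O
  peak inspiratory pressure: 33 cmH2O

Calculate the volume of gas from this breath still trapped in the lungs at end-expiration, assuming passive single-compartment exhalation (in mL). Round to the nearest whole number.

51

Flow: 37 L/min ÷ 60 = 0.6167 L/s.
Vt = flow × Ti = 0.6167 L/s × 0.74 s × 1000 mL/L = 456.36 mL.
R = (PIP − Pplat)/V̇ = (33 − 21) / 0.6167 = 12.0/0.6167 = 19.458 cmH2O·s/L.
C = Vt/(Pplat − PEEP) = 456.36 / (21 − 3) = 456.36/18.0 = 25.353 mL/cmH2O.
τ = R × C = 19.458 × 0.02535 L/cmH2O = 0.4933 s.
Fraction remaining = e^(−Te/τ) = e^(−1.08/0.4933) = 0.112.
Trapped volume = 456.36 × 0.112 = 51.112 mL.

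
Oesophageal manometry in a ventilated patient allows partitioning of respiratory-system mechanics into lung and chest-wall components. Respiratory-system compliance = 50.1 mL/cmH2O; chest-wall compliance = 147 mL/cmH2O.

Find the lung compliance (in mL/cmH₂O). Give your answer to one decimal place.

76.0

1/CL = 1/Crs − 1/Ccw.
1/CL = 1/50.1 − 1/147 = 0.01316.
CL = 75.988 mL/cmH2O.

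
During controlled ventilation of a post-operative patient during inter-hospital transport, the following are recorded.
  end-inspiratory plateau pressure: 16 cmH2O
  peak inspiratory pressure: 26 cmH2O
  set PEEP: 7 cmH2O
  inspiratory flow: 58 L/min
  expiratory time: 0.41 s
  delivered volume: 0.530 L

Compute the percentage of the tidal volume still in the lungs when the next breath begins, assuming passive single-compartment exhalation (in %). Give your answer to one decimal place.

51.0

Flow: 58 L/min ÷ 60 = 0.9667 L/s.
R = (PIP − Pplat)/V̇ = (26 − 16) / 0.9667 = 10.0/0.9667 = 10.344 cmH2O·s/L.
C = Vt/(Pplat − PEEP) = 530.0 / (16 − 7) = 530.0/9.0 = 58.889 mL/cmH2O.
τ = R × C = 10.344 × 0.05889 L/cmH2O = 0.6092 s.
Fraction remaining at end-expiration = e^(−Te/τ) = e^(−0.41/0.6092) = 0.5102 → 51.02%.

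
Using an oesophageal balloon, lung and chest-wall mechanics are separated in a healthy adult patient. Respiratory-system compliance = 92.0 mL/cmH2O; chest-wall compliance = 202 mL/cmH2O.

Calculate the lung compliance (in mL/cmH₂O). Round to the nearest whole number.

169

1/CL = 1/Crs − 1/Ccw.
1/CL = 1/92.0 − 1/202 = 0.005919.
CL = 168.95 mL/cmH2O.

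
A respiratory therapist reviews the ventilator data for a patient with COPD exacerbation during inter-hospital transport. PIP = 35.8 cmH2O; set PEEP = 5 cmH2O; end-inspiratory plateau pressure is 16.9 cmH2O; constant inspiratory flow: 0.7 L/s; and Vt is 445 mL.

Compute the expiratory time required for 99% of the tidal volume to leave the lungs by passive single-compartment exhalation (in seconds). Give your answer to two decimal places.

R = (PIP − Pplat)/V̇ = (35.8 − 16.9) / 0.7 = 18.9/0.7 = 27.0 cmH2O·s/L.
C = Vt/(Pplat − PEEP) = 445.0 / (16.9 − 5) = 445.0/11.9 = 37.395 mL/cmH2O.
τ = R × C = 27.0 × 0.0374 L/cmH2O = 1.01 s.
t = −τ·ln(1 − 0.99) = −1.01·ln(0.01) = 4.651 s.

4.65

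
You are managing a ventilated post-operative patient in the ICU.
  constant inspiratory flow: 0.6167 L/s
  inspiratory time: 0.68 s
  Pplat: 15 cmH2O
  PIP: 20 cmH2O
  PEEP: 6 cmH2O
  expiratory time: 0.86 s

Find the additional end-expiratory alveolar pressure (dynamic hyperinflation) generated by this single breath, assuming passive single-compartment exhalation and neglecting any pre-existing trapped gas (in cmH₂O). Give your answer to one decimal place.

0.9

Vt = flow × Ti = 0.6167 L/s × 0.68 s × 1000 mL/L = 419.36 mL.
R = (PIP − Pplat)/V̇ = (20 − 15) / 0.6167 = 5.0/0.6167 = 8.108 cmH2O·s/L.
C = Vt/(Pplat − PEEP) = 419.36 / (15 − 6) = 419.36/9.0 = 46.596 mL/cmH2O.
τ = R × C = 8.108 × 0.0466 L/cmH2O = 0.3778 s.
Fraction remaining = e^(−Te/τ) = e^(−0.86/0.3778) = 0.1027; trapped volume = 419.36 × 0.1027 = 43.068 mL.
Additional alveolar pressure from trapping ≈ V_trapped / C = 43.068 / 46.596 = 0.9243 cmH2O.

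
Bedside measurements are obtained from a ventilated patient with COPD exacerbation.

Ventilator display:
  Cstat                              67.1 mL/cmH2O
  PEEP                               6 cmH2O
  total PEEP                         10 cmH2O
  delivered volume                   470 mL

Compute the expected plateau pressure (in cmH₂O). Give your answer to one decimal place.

17.0

End-expiratory occlusion gives total PEEP = 10 cmH2O (intrinsic PEEP = 10 − 6 = 4). Use total PEEP for the elastic gradient.
Pplat = PEEPtotal + Vt / Cstat = 10 + 470 / 67.1 = 10 + 7.004 = 17.004 cmH2O.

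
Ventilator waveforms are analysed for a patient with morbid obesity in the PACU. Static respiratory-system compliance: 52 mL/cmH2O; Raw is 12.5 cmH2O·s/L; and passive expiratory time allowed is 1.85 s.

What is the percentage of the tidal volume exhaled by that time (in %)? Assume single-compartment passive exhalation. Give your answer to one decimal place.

94.2

τ = R × C = 12.5 × 52 mL/cmH2O = 12.5 × 0.052 L/cmH2O = 0.65 s.
Passive exhalation: V(t)/V₀ = e^(−t/τ) = e^(−1.85/0.65) = 0.05807.
Fraction exhaled = 1 − 0.05807 = 0.9419 → 94.19%.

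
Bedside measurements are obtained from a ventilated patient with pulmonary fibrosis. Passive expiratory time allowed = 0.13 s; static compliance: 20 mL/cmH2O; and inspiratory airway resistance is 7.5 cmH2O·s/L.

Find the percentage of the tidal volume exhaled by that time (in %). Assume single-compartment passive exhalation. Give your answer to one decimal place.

τ = R × C = 7.5 × 20 mL/cmH2O = 7.5 × 0.020 L/cmH2O = 0.15 s.
Passive exhalation: V(t)/V₀ = e^(−t/τ) = e^(−0.13/0.15) = 0.4204.
Fraction exhaled = 1 − 0.4204 = 0.5796 → 57.96%.

58.0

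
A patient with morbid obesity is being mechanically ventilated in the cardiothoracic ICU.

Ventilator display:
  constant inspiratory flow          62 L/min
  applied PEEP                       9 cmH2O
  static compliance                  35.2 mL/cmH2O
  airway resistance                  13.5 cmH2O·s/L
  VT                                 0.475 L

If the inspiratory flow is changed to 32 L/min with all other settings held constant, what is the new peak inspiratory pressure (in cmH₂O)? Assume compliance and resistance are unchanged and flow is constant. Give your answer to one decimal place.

Flow: 62 L/min ÷ 60 = 1.0333 L/s.
New flow: 32 L/min ÷ 60 = 0.5333 L/s.
PIP = Vt/C + R·V̇ + PEEP (constant-flow equation of motion).
Only the resistive term changes: ΔPIP = R × ΔV̇ = 13.5 × (0.5333 − 1.0333) = 13.5 × -0.5 = -6.75 cmH2O.
Original PIP = 475/35.2 + 13.5×1.0333 + 9 = 36.444 cmH2O; new PIP = 36.444 + (-6.75) = 29.694 cmH2O.

29.7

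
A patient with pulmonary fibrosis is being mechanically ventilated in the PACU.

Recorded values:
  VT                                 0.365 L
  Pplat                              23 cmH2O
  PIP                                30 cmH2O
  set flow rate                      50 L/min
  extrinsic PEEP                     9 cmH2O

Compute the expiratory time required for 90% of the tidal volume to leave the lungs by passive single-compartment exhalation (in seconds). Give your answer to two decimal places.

0.50

Flow: 50 L/min ÷ 60 = 0.8333 L/s.
R = (PIP − Pplat)/V̇ = (30 − 23) / 0.8333 = 7.0/0.8333 = 8.4 cmH2O·s/L.
C = Vt/(Pplat − PEEP) = 365.0 / (23 − 9) = 365.0/14.0 = 26.071 mL/cmH2O.
τ = R × C = 8.4 × 0.02607 L/cmH2O = 0.219 s.
t = −τ·ln(1 − 0.90) = −0.219·ln(0.1) = 0.5043 s.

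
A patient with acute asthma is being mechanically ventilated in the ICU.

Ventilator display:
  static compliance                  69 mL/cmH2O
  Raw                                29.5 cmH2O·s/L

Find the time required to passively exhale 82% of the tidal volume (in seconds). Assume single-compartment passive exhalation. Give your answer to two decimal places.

3.49

τ = R × C = 29.5 × 69 mL/cmH2O = 29.5 × 0.069 L/cmH2O = 2.036 s.
Exhaled fraction f = 1 − e^(−t/τ) → t = −τ·ln(1 − f) = −2.036·ln(0.18) = 3.491 s.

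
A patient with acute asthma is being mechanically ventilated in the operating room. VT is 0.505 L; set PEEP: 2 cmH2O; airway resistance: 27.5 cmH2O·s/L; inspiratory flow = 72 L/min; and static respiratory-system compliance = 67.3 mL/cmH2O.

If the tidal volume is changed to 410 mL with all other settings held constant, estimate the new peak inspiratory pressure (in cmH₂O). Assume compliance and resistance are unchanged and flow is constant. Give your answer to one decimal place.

41.1

Flow: 72 L/min ÷ 60 = 1.2 L/s.
PIP = Vt/C + R·V̇ + PEEP (constant-flow equation of motion).
Only the elastic term changes: ΔPIP = ΔVt / C = (410 − 505) / 67.3 = -1.412 cmH2O.
Original PIP = 505/67.3 + 27.5×1.2 + 2 = 42.504 cmH2O; new PIP = 42.504 + (-1.412) = 41.092 cmH2O.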